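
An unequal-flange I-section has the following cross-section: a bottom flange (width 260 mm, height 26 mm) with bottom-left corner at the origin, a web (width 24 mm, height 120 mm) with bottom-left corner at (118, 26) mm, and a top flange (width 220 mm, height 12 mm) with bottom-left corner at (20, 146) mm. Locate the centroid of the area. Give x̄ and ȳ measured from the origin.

x̄ = 130.00 mm, ȳ = 60.00 mm

Part | A | x̄ᵢ | ȳᵢ | A·x̄ᵢ | A·ȳᵢ
bottom flange | 6760.00 | 130.00 | 13.00 | 878800.00 | 87880.00
web | 2880.00 | 130.00 | 86.00 | 374400.00 | 247680.00
top flange | 2640.00 | 130.00 | 152.00 | 343200.00 | 401280.00
Σ | 12280.00 |  |  | 1596400.00 | 736840.00
x̄ = 1596400.00 / 12280.00 = 130.00 mm
ȳ = 736840.00 / 12280.00 = 60.00 mm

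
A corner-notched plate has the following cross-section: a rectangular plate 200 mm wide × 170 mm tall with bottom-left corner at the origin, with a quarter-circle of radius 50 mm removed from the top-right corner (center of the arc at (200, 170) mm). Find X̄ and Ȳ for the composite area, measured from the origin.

plate: A = 200 × 170 = 34000.00, centroid at (100.00, 85.00).
removed quarter-circle: A = −¼π·50² = -1963.50, centroid at (178.78, 148.78).
ΣA = 32036.50 mm², ΣAX̄ = 3048967.58 mm³, ΣAȲ = 2597872.45 mm³.
X̄ = 3048967.58/32036.50 = 95.17 mm; Ȳ = 2597872.45/32036.50 = 81.09 mm.

X̄ = 95.17 mm, Ȳ = 81.09 mm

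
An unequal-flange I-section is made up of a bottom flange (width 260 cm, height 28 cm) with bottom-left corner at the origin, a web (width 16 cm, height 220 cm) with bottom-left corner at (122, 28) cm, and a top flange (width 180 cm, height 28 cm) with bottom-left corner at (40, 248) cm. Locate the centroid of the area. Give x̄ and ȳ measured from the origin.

Part | A | x̄ᵢ | ȳᵢ | A·x̄ᵢ | A·ȳᵢ
bottom flange | 7280.00 | 130.00 | 14.00 | 946400.00 | 101920.00
web | 3520.00 | 130.00 | 138.00 | 457600.00 | 485760.00
top flange | 5040.00 | 130.00 | 262.00 | 655200.00 | 1320480.00
Σ | 15840.00 |  |  | 2059200.00 | 1908160.00
x̄ = 2059200.00 / 15840.00 = 130.00 cm
ȳ = 1908160.00 / 15840.00 = 120.46 cm

x̄ = 130.00 cm, ȳ = 120.46 cm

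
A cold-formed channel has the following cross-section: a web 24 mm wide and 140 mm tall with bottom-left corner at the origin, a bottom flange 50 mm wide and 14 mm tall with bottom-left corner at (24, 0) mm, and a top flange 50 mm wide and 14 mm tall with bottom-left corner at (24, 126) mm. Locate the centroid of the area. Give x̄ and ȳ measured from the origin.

web: A = 24 × 140 = 3360.00, centroid at (12.00, 70.00).
bottom flange: A = 50 × 14 = 700.00, centroid at (49.00, 7.00).
top flange: A = 50 × 14 = 700.00, centroid at (49.00, 133.00).
ΣA = 4760.00 mm², ΣAx̄ = 108920.00 mm³, ΣAȳ = 333200.00 mm³.
x̄ = 108920.00/4760.00 = 22.88 mm; ȳ = 333200.00/4760.00 = 70.00 mm.

x̄ = 22.88 mm, ȳ = 70.00 mm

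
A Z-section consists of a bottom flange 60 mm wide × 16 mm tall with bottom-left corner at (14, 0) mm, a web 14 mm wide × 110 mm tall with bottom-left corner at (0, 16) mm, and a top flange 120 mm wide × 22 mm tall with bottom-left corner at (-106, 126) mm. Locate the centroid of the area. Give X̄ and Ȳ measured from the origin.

X̄ = -13.31 mm, Ȳ = 93.13 mm

bottom flange: A = 60 × 16 = 960.00, centroid at (44.00, 8.00).
web: A = 14 × 110 = 1540.00, centroid at (7.00, 71.00).
top flange: A = 120 × 22 = 2640.00, centroid at (-46.00, 137.00).
ΣA = 5140.00 mm²
ΣAX̄ = (960.00)(44.00) + (1540.00)(7.00) + (2640.00)(-46.00) = -68420.00 mm³
ΣAȲ = (960.00)(8.00) + (1540.00)(71.00) + (2640.00)(137.00) = 478700.00 mm³
X̄ = -68420.00 / 5140.00 = -13.31 mm
Ȳ = 478700.00 / 5140.00 = 93.13 mm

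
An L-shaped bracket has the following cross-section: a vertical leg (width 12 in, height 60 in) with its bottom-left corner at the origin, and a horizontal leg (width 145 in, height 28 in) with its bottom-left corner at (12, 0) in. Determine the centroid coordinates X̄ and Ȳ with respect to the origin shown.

X̄ = 72.68 in, Ȳ = 16.41 in

vertical leg: A = 12 × 60 = 720.00, centroid at (6.00, 30.00).
horizontal leg: A = 145 × 28 = 4060.00, centroid at (84.50, 14.00).
ΣA = 4780.00 in²
ΣAX̄ = (720.00)(6.00) + (4060.00)(84.50) = 347390.00 in³
ΣAȲ = (720.00)(30.00) + (4060.00)(14.00) = 78440.00 in³
X̄ = 347390.00 / 4780.00 = 72.68 in
Ȳ = 78440.00 / 4780.00 = 16.41 in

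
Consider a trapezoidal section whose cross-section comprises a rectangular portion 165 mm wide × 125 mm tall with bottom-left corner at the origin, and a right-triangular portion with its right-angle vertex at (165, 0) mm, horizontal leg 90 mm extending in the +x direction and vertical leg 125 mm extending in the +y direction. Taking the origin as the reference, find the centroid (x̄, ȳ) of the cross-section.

x̄ = 106.61 mm, ȳ = 58.04 mm

rectangular portion: A = 165 × 125 = 20625.00, centroid at (82.50, 62.50).
triangular portion: A = ½·90·125 = 5625.00, centroid at (195.00, 41.67).
ΣA = 26250.00 mm²
ΣAx̄ = (20625.00)(82.50) + (5625.00)(195.00) = 2798437.50 mm³
ΣAȳ = (20625.00)(62.50) + (5625.00)(41.67) = 1523437.50 mm³
x̄ = 2798437.50 / 26250.00 = 106.61 mm
ȳ = 1523437.50 / 26250.00 = 58.04 mm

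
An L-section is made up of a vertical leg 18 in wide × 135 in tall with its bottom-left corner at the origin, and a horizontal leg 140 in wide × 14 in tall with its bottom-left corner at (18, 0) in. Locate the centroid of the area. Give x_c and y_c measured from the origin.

x_c = 44.27 in, y_c = 40.49 in

vertical leg: A = 18 × 135 = 2430.00, centroid at (9.00, 67.50).
horizontal leg: A = 140 × 14 = 1960.00, centroid at (88.00, 7.00).
ΣA = 4390.00 in²
ΣAx_c = (2430.00)(9.00) + (1960.00)(88.00) = 194350.00 in³
ΣAy_c = (2430.00)(67.50) + (1960.00)(7.00) = 177745.00 in³
x_c = 194350.00 / 4390.00 = 44.27 in
y_c = 177745.00 / 4390.00 = 40.49 in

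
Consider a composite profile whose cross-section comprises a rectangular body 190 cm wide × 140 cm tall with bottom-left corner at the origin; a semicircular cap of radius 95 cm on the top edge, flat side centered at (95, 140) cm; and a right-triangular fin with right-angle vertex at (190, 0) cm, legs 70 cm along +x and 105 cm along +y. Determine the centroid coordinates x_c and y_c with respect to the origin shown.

x_c = 104.78 cm, y_c = 102.29 cm

Part | A | x̄ᵢ | ȳᵢ | A·x̄ᵢ | A·ȳᵢ
rectangular body | 26600.00 | 95.00 | 70.00 | 2527000.00 | 1862000.00
semicircular top | 14176.44 | 95.00 | 180.32 | 1346761.50 | 2556284.49
triangular fin | 3675.00 | 213.33 | 35.00 | 784000.00 | 128625.00
Σ | 44451.44 |  |  | 4657761.50 | 4546909.49
x_c = 4657761.50 / 44451.44 = 104.78 cm
y_c = 4546909.49 / 44451.44 = 102.29 cm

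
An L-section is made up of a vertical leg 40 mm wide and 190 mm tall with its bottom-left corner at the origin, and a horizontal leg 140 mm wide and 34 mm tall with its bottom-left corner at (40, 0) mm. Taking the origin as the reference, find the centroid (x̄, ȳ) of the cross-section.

vertical leg: A = 40 × 190 = 7600.00, centroid at (20.00, 95.00).
horizontal leg: A = 140 × 34 = 4760.00, centroid at (110.00, 17.00).
ΣA = 12360.00 mm²
ΣAx̄ = (7600.00)(20.00) + (4760.00)(110.00) = 675600.00 mm³
ΣAȳ = (7600.00)(95.00) + (4760.00)(17.00) = 802920.00 mm³
x̄ = 675600.00 / 12360.00 = 54.66 mm
ȳ = 802920.00 / 12360.00 = 64.96 mm

x̄ = 54.66 mm, ȳ = 64.96 mm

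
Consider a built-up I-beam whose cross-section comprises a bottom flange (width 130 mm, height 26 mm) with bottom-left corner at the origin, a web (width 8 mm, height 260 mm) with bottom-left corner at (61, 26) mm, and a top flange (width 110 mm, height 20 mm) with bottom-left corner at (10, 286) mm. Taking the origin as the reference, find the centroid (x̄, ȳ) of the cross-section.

Part | A | x̄ᵢ | ȳᵢ | A·x̄ᵢ | A·ȳᵢ
bottom flange | 3380.00 | 65.00 | 13.00 | 219700.00 | 43940.00
web | 2080.00 | 65.00 | 156.00 | 135200.00 | 324480.00
top flange | 2200.00 | 65.00 | 296.00 | 143000.00 | 651200.00
Σ | 7660.00 |  |  | 497900.00 | 1019620.00
x̄ = 497900.00 / 7660.00 = 65.00 mm
ȳ = 1019620.00 / 7660.00 = 133.11 mm

x̄ = 65.00 mm, ȳ = 133.11 mm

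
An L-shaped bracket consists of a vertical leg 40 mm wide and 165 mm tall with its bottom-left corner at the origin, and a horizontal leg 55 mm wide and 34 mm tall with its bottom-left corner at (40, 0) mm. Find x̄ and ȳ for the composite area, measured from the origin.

vertical leg: A = 40 × 165 = 6600.00, centroid at (20.00, 82.50).
horizontal leg: A = 55 × 34 = 1870.00, centroid at (67.50, 17.00).
ΣA = 8470.00 mm², ΣAx̄ = 258225.00 mm³, ΣAȳ = 576290.00 mm³.
x̄ = 258225.00/8470.00 = 30.49 mm; ȳ = 576290.00/8470.00 = 68.04 mm.

x̄ = 30.49 mm, ȳ = 68.04 mm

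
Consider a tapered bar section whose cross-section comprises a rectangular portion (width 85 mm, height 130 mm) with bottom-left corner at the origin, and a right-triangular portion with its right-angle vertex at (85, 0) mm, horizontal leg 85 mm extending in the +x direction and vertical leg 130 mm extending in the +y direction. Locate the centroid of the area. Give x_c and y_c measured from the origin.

x_c = 66.11 mm, y_c = 57.78 mm

rectangular portion: A = 85 × 130 = 11050.00, centroid at (42.50, 65.00).
triangular portion: A = ½·85·130 = 5525.00, centroid at (113.33, 43.33).
ΣA = 16575.00 mm², ΣAx_c = 1095791.67 mm³, ΣAy_c = 957666.67 mm³.
x_c = 1095791.67/16575.00 = 66.11 mm; y_c = 957666.67/16575.00 = 57.78 mm.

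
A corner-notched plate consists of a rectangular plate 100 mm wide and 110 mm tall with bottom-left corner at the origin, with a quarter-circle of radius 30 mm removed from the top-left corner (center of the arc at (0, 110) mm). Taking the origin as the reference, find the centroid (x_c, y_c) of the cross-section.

x_c = 52.56 mm, y_c = 52.10 mm

plate: A = 100 × 110 = 11000.00, centroid at (50.00, 55.00).
removed quarter-circle: A = −¼π·30² = -706.86, centroid at (12.73, 97.27).
ΣA = 10293.14 mm²
ΣAx_c = (11000.00)(50.00) + (-706.86)(12.73) = 541000.00 mm³
ΣAy_c = (11000.00)(55.00) + (-706.86)(97.27) = 536245.58 mm³
x_c = 541000.00 / 10293.14 = 52.56 mm
y_c = 536245.58 / 10293.14 = 52.10 mm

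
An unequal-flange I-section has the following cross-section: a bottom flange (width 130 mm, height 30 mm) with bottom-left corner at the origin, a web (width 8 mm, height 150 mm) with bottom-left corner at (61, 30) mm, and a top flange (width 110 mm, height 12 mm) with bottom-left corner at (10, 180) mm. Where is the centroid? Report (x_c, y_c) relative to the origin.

bottom flange: A = 130 × 30 = 3900.00, centroid at (65.00, 15.00).
web: A = 8 × 150 = 1200.00, centroid at (65.00, 105.00).
top flange: A = 110 × 12 = 1320.00, centroid at (65.00, 186.00).
ΣA = 6420.00 mm², ΣAx_c = 417300.00 mm³, ΣAy_c = 430020.00 mm³.
x_c = 417300.00/6420.00 = 65.00 mm; y_c = 430020.00/6420.00 = 66.98 mm.

x_c = 65.00 mm, y_c = 66.98 mm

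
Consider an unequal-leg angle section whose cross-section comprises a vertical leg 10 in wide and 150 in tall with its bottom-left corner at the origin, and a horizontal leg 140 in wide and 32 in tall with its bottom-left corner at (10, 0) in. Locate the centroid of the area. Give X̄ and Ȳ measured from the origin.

vertical leg: A = 10 × 150 = 1500.00, centroid at (5.00, 75.00).
horizontal leg: A = 140 × 32 = 4480.00, centroid at (80.00, 16.00).
ΣA = 5980.00 in²
ΣAX̄ = (1500.00)(5.00) + (4480.00)(80.00) = 365900.00 in³
ΣAȲ = (1500.00)(75.00) + (4480.00)(16.00) = 184180.00 in³
X̄ = 365900.00 / 5980.00 = 61.19 in
Ȳ = 184180.00 / 5980.00 = 30.80 in

X̄ = 61.19 in, Ȳ = 30.80 in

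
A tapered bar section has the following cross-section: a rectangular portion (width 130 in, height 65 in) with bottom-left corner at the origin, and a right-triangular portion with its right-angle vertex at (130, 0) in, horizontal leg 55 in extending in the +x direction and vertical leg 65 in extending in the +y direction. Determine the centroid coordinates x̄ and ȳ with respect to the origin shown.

Part | A | x̄ᵢ | ȳᵢ | A·x̄ᵢ | A·ȳᵢ
rectangular portion | 8450.00 | 65.00 | 32.50 | 549250.00 | 274625.00
triangular portion | 1787.50 | 148.33 | 21.67 | 265145.83 | 38729.17
Σ | 10237.50 |  |  | 814395.83 | 313354.17
x̄ = 814395.83 / 10237.50 = 79.55 in
ȳ = 313354.17 / 10237.50 = 30.61 in

x̄ = 79.55 in, ȳ = 30.61 in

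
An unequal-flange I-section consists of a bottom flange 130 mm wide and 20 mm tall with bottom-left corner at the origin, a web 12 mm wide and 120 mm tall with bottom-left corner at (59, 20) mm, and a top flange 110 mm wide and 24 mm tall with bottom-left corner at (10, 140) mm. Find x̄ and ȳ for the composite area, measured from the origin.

bottom flange: A = 130 × 20 = 2600.00, centroid at (65.00, 10.00).
web: A = 12 × 120 = 1440.00, centroid at (65.00, 80.00).
top flange: A = 110 × 24 = 2640.00, centroid at (65.00, 152.00).
ΣA = 6680.00 mm², ΣAx̄ = 434200.00 mm³, ΣAȳ = 542480.00 mm³.
x̄ = 434200.00/6680.00 = 65.00 mm; ȳ = 542480.00/6680.00 = 81.21 mm.

x̄ = 65.00 mm, ȳ = 81.21 mm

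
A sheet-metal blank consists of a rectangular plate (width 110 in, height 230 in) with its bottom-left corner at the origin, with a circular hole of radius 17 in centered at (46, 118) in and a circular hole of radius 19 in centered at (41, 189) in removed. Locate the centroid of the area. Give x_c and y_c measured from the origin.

Part | A | x̄ᵢ | ȳᵢ | A·x̄ᵢ | A·ȳᵢ
plate | 25300.00 | 55.00 | 115.00 | 1391500.00 | 2909500.00
hole 1 | -907.92 | 46.00 | 118.00 | -41764.33 | -107134.59
hole 2 | -1134.11 | 41.00 | 189.00 | -46498.71 | -214347.73
Σ | 23257.96 |  |  | 1303236.95 | 2588017.68
x_c = 1303236.95 / 23257.96 = 56.03 in
y_c = 2588017.68 / 23257.96 = 111.27 in

x_c = 56.03 in, y_c = 111.27 in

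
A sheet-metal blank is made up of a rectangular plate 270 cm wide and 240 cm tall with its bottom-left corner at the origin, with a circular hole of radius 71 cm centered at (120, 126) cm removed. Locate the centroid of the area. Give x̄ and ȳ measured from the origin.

Part | A | x̄ᵢ | ȳᵢ | A·x̄ᵢ | A·ȳᵢ
plate | 64800.00 | 135.00 | 120.00 | 8748000.00 | 7776000.00
hole | -15836.77 | 120.00 | 126.00 | -1900412.23 | -1995432.84
Σ | 48963.23 |  |  | 6847587.77 | 5780567.16
x̄ = 6847587.77 / 48963.23 = 139.85 cm
ȳ = 5780567.16 / 48963.23 = 118.06 cm

x̄ = 139.85 cm, ȳ = 118.06 cm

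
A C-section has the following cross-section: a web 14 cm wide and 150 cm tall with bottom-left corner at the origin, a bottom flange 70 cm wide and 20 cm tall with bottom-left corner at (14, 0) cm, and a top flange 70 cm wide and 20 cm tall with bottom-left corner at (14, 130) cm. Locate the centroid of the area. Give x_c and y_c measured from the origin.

Part | A | x̄ᵢ | ȳᵢ | A·x̄ᵢ | A·ȳᵢ
web | 2100.00 | 7.00 | 75.00 | 14700.00 | 157500.00
bottom flange | 1400.00 | 49.00 | 10.00 | 68600.00 | 14000.00
top flange | 1400.00 | 49.00 | 140.00 | 68600.00 | 196000.00
Σ | 4900.00 |  |  | 151900.00 | 367500.00
x_c = 151900.00 / 4900.00 = 31.00 cm
y_c = 367500.00 / 4900.00 = 75.00 cm

x_c = 31.00 cm, y_c = 75.00 cm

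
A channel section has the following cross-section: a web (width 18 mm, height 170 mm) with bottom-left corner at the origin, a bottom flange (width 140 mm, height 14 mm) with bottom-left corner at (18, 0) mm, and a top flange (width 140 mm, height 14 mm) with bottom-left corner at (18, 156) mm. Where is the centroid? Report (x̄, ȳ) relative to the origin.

x̄ = 53.37 mm, ȳ = 85.00 mm

Part | A | x̄ᵢ | ȳᵢ | A·x̄ᵢ | A·ȳᵢ
web | 3060.00 | 9.00 | 85.00 | 27540.00 | 260100.00
bottom flange | 1960.00 | 88.00 | 7.00 | 172480.00 | 13720.00
top flange | 1960.00 | 88.00 | 163.00 | 172480.00 | 319480.00
Σ | 6980.00 |  |  | 372500.00 | 593300.00
x̄ = 372500.00 / 6980.00 = 53.37 mm
ȳ = 593300.00 / 6980.00 = 85.00 mm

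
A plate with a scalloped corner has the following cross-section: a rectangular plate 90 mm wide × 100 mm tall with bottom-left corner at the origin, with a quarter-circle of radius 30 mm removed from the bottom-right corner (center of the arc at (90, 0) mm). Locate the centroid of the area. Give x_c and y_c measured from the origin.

x_c = 42.25 mm, y_c = 53.18 mm

plate: A = 90 × 100 = 9000.00, centroid at (45.00, 50.00).
removed quarter-circle: A = −¼π·30² = -706.86, centroid at (77.27, 12.73).
ΣA = 8293.14 mm²
ΣAx_c = (9000.00)(45.00) + (-706.86)(77.27) = 350382.75 mm³
ΣAy_c = (9000.00)(50.00) + (-706.86)(12.73) = 441000.00 mm³
x_c = 350382.75 / 8293.14 = 42.25 mm
y_c = 441000.00 / 8293.14 = 53.18 mm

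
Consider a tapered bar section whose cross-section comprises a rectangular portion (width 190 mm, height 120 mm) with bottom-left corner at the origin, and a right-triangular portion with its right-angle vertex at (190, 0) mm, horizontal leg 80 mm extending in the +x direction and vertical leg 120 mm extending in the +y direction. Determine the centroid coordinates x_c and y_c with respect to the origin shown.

x_c = 116.16 mm, y_c = 56.52 mm

rectangular portion: A = 190 × 120 = 22800.00, centroid at (95.00, 60.00).
triangular portion: A = ½·80·120 = 4800.00, centroid at (216.67, 40.00).
ΣA = 27600.00 mm²
ΣAx_c = (22800.00)(95.00) + (4800.00)(216.67) = 3206000.00 mm³
ΣAy_c = (22800.00)(60.00) + (4800.00)(40.00) = 1560000.00 mm³
x_c = 3206000.00 / 27600.00 = 116.16 mm
y_c = 1560000.00 / 27600.00 = 56.52 mm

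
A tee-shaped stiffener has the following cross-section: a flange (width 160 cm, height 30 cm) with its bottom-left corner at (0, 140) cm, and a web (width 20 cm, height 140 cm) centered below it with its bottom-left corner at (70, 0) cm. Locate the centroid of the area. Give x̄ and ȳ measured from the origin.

Part | A | x̄ᵢ | ȳᵢ | A·x̄ᵢ | A·ȳᵢ
web | 2800.00 | 80.00 | 70.00 | 224000.00 | 196000.00
flange | 4800.00 | 80.00 | 155.00 | 384000.00 | 744000.00
Σ | 7600.00 |  |  | 608000.00 | 940000.00
x̄ = 608000.00 / 7600.00 = 80.00 cm
ȳ = 940000.00 / 7600.00 = 123.68 cm

x̄ = 80.00 cm, ȳ = 123.68 cm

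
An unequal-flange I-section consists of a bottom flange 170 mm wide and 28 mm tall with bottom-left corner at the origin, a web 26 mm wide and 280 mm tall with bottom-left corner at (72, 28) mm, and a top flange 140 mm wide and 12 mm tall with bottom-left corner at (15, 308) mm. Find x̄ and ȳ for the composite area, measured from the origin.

x̄ = 85.00 mm, ȳ = 132.45 mm

bottom flange: A = 170 × 28 = 4760.00, centroid at (85.00, 14.00).
web: A = 26 × 280 = 7280.00, centroid at (85.00, 168.00).
top flange: A = 140 × 12 = 1680.00, centroid at (85.00, 314.00).
ΣA = 13720.00 mm²
ΣAx̄ = (4760.00)(85.00) + (7280.00)(85.00) + (1680.00)(85.00) = 1166200.00 mm³
ΣAȳ = (4760.00)(14.00) + (7280.00)(168.00) + (1680.00)(314.00) = 1817200.00 mm³
x̄ = 1166200.00 / 13720.00 = 85.00 mm
ȳ = 1817200.00 / 13720.00 = 132.45 mm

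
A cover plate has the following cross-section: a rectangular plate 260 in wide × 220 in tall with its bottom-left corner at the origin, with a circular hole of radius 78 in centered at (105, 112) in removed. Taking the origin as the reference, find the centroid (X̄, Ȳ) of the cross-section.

X̄ = 142.55 in, Ȳ = 109.00 in

plate: A = 260 × 220 = 57200.00, centroid at (130.00, 110.00).
hole: A = −π·78² = -19113.45, centroid at (105.00, 112.00).
ΣA = 38086.55 in²
ΣAX̄ = (57200.00)(130.00) + (-19113.45)(105.00) = 5429087.78 in³
ΣAȲ = (57200.00)(110.00) + (-19113.45)(112.00) = 4151293.63 in³
X̄ = 5429087.78 / 38086.55 = 142.55 in
Ȳ = 4151293.63 / 38086.55 = 109.00 in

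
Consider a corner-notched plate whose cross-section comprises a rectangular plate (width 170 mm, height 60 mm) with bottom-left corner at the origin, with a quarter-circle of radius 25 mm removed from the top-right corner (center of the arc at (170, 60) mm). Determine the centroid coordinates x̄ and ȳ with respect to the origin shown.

x̄ = 81.24 mm, ȳ = 29.02 mm

plate: A = 170 × 60 = 10200.00, centroid at (85.00, 30.00).
removed quarter-circle: A = −¼π·25² = -490.87, centroid at (159.39, 49.39).
ΣA = 9709.13 mm²
ΣAx̄ = (10200.00)(85.00) + (-490.87)(159.39) = 788759.78 mm³
ΣAȳ = (10200.00)(30.00) + (-490.87)(49.39) = 281755.90 mm³
x̄ = 788759.78 / 9709.13 = 81.24 mm
ȳ = 281755.90 / 9709.13 = 29.02 mm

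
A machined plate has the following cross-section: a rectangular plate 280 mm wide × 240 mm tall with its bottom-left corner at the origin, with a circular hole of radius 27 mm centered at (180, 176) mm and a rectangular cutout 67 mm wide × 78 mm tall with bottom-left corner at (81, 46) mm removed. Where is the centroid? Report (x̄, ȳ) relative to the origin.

Part | A | x̄ᵢ | ȳᵢ | A·x̄ᵢ | A·ȳᵢ
plate | 67200.00 | 140.00 | 120.00 | 9408000.00 | 8064000.00
hole 1 | -2290.22 | 180.00 | 176.00 | -412239.79 | -403078.90
hole 2 | -5226.00 | 114.50 | 85.00 | -598377.00 | -444210.00
Σ | 59683.78 |  |  | 8397383.21 | 7216711.10
x̄ = 8397383.21 / 59683.78 = 140.70 mm
ȳ = 7216711.10 / 59683.78 = 120.92 mm

x̄ = 140.70 mm, ȳ = 120.92 mm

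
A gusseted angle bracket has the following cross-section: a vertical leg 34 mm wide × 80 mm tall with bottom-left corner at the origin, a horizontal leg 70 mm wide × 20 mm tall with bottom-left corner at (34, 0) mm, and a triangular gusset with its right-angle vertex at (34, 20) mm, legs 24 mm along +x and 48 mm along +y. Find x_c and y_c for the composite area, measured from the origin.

x_c = 35.57 mm, y_c = 30.57 mm

vertical leg: A = 34 × 80 = 2720.00, centroid at (17.00, 40.00).
horizontal leg: A = 70 × 20 = 1400.00, centroid at (69.00, 10.00).
gusset: A = ½·24·48 = 576.00, centroid at (42.00, 36.00).
ΣA = 4696.00 mm², ΣAx_c = 167032.00 mm³, ΣAy_c = 143536.00 mm³.
x_c = 167032.00/4696.00 = 35.57 mm; y_c = 143536.00/4696.00 = 30.57 mm.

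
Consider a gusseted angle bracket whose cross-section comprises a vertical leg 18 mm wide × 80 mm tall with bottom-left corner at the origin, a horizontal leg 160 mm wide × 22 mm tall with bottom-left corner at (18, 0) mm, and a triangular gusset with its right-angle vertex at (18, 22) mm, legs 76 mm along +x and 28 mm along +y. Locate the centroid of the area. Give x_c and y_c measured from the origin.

vertical leg: A = 18 × 80 = 1440.00, centroid at (9.00, 40.00).
horizontal leg: A = 160 × 22 = 3520.00, centroid at (98.00, 11.00).
gusset: A = ½·76·28 = 1064.00, centroid at (43.33, 31.33).
ΣA = 6024.00 mm², ΣAx_c = 404026.67 mm³, ΣAy_c = 129658.67 mm³.
x_c = 404026.67/6024.00 = 67.07 mm; y_c = 129658.67/6024.00 = 21.52 mm.

x_c = 67.07 mm, y_c = 21.52 mm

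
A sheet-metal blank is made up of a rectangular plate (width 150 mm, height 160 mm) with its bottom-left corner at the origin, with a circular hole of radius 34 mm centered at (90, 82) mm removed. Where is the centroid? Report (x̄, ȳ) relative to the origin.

plate: A = 150 × 160 = 24000.00, centroid at (75.00, 80.00).
hole: A = −π·34² = -3631.68, centroid at (90.00, 82.00).
ΣA = 20368.32 mm², ΣAx̄ = 1473148.70 mm³, ΣAȳ = 1622202.15 mm³.
x̄ = 1473148.70/20368.32 = 72.33 mm; ȳ = 1622202.15/20368.32 = 79.64 mm.

x̄ = 72.33 mm, ȳ = 79.64 mm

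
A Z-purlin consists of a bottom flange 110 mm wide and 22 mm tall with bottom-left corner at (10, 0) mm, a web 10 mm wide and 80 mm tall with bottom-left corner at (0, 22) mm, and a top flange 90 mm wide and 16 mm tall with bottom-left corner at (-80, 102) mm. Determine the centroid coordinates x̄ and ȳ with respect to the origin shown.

x̄ = 23.80 mm, ȳ = 50.35 mm

bottom flange: A = 110 × 22 = 2420.00, centroid at (65.00, 11.00).
web: A = 10 × 80 = 800.00, centroid at (5.00, 62.00).
top flange: A = 90 × 16 = 1440.00, centroid at (-35.00, 110.00).
ΣA = 4660.00 mm²
ΣAx̄ = (2420.00)(65.00) + (800.00)(5.00) + (1440.00)(-35.00) = 110900.00 mm³
ΣAȳ = (2420.00)(11.00) + (800.00)(62.00) + (1440.00)(110.00) = 234620.00 mm³
x̄ = 110900.00 / 4660.00 = 23.80 mm
ȳ = 234620.00 / 4660.00 = 50.35 mm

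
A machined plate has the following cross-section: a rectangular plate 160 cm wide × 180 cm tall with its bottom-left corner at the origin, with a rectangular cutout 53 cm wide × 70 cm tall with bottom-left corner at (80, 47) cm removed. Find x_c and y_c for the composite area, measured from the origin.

x_c = 76.08 cm, y_c = 91.18 cm

Part | A | x̄ᵢ | ȳᵢ | A·x̄ᵢ | A·ȳᵢ
plate | 28800.00 | 80.00 | 90.00 | 2304000.00 | 2592000.00
hole | -3710.00 | 106.50 | 82.00 | -395115.00 | -304220.00
Σ | 25090.00 |  |  | 1908885.00 | 2287780.00
x_c = 1908885.00 / 25090.00 = 76.08 cm
y_c = 2287780.00 / 25090.00 = 91.18 cm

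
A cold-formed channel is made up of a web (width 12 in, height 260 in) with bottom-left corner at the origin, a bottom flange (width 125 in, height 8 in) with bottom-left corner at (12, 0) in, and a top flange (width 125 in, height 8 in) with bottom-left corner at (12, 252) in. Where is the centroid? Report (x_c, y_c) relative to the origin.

x_c = 32.76 in, y_c = 130.00 in

web: A = 12 × 260 = 3120.00, centroid at (6.00, 130.00).
bottom flange: A = 125 × 8 = 1000.00, centroid at (74.50, 4.00).
top flange: A = 125 × 8 = 1000.00, centroid at (74.50, 256.00).
ΣA = 5120.00 in², ΣAx_c = 167720.00 in³, ΣAy_c = 665600.00 in³.
x_c = 167720.00/5120.00 = 32.76 in; y_c = 665600.00/5120.00 = 130.00 in.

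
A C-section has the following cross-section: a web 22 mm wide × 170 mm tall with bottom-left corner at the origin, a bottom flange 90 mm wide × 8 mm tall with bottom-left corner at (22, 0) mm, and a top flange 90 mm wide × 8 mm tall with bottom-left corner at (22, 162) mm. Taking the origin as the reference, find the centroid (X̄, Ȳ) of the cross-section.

web: A = 22 × 170 = 3740.00, centroid at (11.00, 85.00).
bottom flange: A = 90 × 8 = 720.00, centroid at (67.00, 4.00).
top flange: A = 90 × 8 = 720.00, centroid at (67.00, 166.00).
ΣA = 5180.00 mm², ΣAX̄ = 137620.00 mm³, ΣAȲ = 440300.00 mm³.
X̄ = 137620.00/5180.00 = 26.57 mm; Ȳ = 440300.00/5180.00 = 85.00 mm.

X̄ = 26.57 mm, Ȳ = 85.00 mm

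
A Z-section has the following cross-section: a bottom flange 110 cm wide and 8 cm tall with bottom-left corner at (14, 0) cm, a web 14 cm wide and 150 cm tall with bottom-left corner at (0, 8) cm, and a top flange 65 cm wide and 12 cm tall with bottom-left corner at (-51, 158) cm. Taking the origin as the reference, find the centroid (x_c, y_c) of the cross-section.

bottom flange: A = 110 × 8 = 880.00, centroid at (69.00, 4.00).
web: A = 14 × 150 = 2100.00, centroid at (7.00, 83.00).
top flange: A = 65 × 12 = 780.00, centroid at (-18.50, 164.00).
ΣA = 3760.00 cm²
ΣAx_c = (880.00)(69.00) + (2100.00)(7.00) + (780.00)(-18.50) = 60990.00 cm³
ΣAy_c = (880.00)(4.00) + (2100.00)(83.00) + (780.00)(164.00) = 305740.00 cm³
x_c = 60990.00 / 3760.00 = 16.22 cm
y_c = 305740.00 / 3760.00 = 81.31 cm

x_c = 16.22 cm, y_c = 81.31 cm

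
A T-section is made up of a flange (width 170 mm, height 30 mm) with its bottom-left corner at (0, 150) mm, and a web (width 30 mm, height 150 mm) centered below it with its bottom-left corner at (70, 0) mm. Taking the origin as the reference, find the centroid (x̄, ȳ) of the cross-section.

Part | A | x̄ᵢ | ȳᵢ | A·x̄ᵢ | A·ȳᵢ
web | 4500.00 | 85.00 | 75.00 | 382500.00 | 337500.00
flange | 5100.00 | 85.00 | 165.00 | 433500.00 | 841500.00
Σ | 9600.00 |  |  | 816000.00 | 1179000.00
x̄ = 816000.00 / 9600.00 = 85.00 mm
ȳ = 1179000.00 / 9600.00 = 122.81 mm

x̄ = 85.00 mm, ȳ = 122.81 mm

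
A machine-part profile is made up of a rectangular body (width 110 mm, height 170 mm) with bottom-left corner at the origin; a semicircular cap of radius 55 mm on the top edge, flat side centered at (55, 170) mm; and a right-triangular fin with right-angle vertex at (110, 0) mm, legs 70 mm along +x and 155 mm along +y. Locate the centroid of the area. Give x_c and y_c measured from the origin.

rectangular body: A = 110 × 170 = 18700.00, centroid at (55.00, 85.00).
semicircular top: A = ½π·55² = 4751.66, centroid at (55.00, 193.34).
triangular fin: A = ½·70·155 = 5425.00, centroid at (133.33, 51.67).
ΣA = 28876.66 mm²
ΣAx_c = (18700.00)(55.00) + (4751.66)(55.00) + (5425.00)(133.33) = 2013174.57 mm³
ΣAy_c = (18700.00)(85.00) + (4751.66)(193.34) + (5425.00)(51.67) = 2788490.34 mm³
x_c = 2013174.57 / 28876.66 = 69.72 mm
y_c = 2788490.34 / 28876.66 = 96.57 mm

x_c = 69.72 mm, y_c = 96.57 mm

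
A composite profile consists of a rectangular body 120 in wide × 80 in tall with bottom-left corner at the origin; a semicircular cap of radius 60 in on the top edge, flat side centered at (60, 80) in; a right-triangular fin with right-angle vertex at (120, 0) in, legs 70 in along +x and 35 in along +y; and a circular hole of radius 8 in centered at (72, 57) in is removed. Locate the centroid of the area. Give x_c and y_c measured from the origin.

rectangular body: A = 120 × 80 = 9600.00, centroid at (60.00, 40.00).
semicircular top: A = ½π·60² = 5654.87, centroid at (60.00, 105.46).
triangular fin: A = ½·70·35 = 1225.00, centroid at (143.33, 11.67).
hole: A = −π·8² = -201.06, centroid at (72.00, 57.00).
ΣA = 16278.80 in², ΣAx_c = 1076398.88 in³, ΣAy_c = 983220.48 in³.
x_c = 1076398.88/16278.80 = 66.12 in; y_c = 983220.48/16278.80 = 60.40 in.

x_c = 66.12 in, y_c = 60.40 in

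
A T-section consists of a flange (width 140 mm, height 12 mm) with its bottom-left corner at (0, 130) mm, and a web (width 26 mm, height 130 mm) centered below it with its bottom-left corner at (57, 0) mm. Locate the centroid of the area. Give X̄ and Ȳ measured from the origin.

Part | A | x̄ᵢ | ȳᵢ | A·x̄ᵢ | A·ȳᵢ
web | 3380.00 | 70.00 | 65.00 | 236600.00 | 219700.00
flange | 1680.00 | 70.00 | 136.00 | 117600.00 | 228480.00
Σ | 5060.00 |  |  | 354200.00 | 448180.00
X̄ = 354200.00 / 5060.00 = 70.00 mm
Ȳ = 448180.00 / 5060.00 = 88.57 mm

X̄ = 70.00 mm, Ȳ = 88.57 mm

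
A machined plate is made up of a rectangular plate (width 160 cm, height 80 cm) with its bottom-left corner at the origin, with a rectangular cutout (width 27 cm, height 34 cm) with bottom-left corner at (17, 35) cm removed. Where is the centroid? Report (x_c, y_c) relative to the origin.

Part | A | x̄ᵢ | ȳᵢ | A·x̄ᵢ | A·ȳᵢ
plate | 12800.00 | 80.00 | 40.00 | 1024000.00 | 512000.00
hole | -918.00 | 30.50 | 52.00 | -27999.00 | -47736.00
Σ | 11882.00 |  |  | 996001.00 | 464264.00
x_c = 996001.00 / 11882.00 = 83.82 cm
y_c = 464264.00 / 11882.00 = 39.07 cm

x_c = 83.82 cm, y_c = 39.07 cm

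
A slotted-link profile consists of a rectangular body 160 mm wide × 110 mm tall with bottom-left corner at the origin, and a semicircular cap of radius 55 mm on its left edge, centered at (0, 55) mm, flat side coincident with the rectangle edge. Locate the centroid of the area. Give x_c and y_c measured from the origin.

x_c = 58.03 mm, y_c = 55.00 mm

Part | A | x̄ᵢ | ȳᵢ | A·x̄ᵢ | A·ȳᵢ
rectangular body | 17600.00 | 80.00 | 55.00 | 1408000.00 | 968000.00
semicircular end | 4751.66 | -23.34 | 55.00 | -110916.67 | 261341.24
Σ | 22351.66 |  |  | 1297083.33 | 1229341.24
x_c = 1297083.33 / 22351.66 = 58.03 mm
y_c = 1229341.24 / 22351.66 = 55.00 mm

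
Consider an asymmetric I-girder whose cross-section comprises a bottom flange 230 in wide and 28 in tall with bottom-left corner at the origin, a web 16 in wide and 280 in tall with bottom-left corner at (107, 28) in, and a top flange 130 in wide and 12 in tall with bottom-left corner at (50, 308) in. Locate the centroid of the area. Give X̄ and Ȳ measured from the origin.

X̄ = 115.00 in, Ȳ = 106.78 in

Part | A | x̄ᵢ | ȳᵢ | A·x̄ᵢ | A·ȳᵢ
bottom flange | 6440.00 | 115.00 | 14.00 | 740600.00 | 90160.00
web | 4480.00 | 115.00 | 168.00 | 515200.00 | 752640.00
top flange | 1560.00 | 115.00 | 314.00 | 179400.00 | 489840.00
Σ | 12480.00 |  |  | 1435200.00 | 1332640.00
X̄ = 1435200.00 / 12480.00 = 115.00 in
Ȳ = 1332640.00 / 12480.00 = 106.78 in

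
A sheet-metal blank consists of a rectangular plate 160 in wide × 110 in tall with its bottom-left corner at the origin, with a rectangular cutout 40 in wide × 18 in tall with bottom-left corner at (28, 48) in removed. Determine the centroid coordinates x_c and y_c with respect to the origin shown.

x_c = 81.36 in, y_c = 54.91 in

plate: A = 160 × 110 = 17600.00, centroid at (80.00, 55.00).
hole: A = −(40 × 18) = -720.00, centroid at (48.00, 57.00).
ΣA = 16880.00 in²
ΣAx_c = (17600.00)(80.00) + (-720.00)(48.00) = 1373440.00 in³
ΣAy_c = (17600.00)(55.00) + (-720.00)(57.00) = 926960.00 in³
x_c = 1373440.00 / 16880.00 = 81.36 in
y_c = 926960.00 / 16880.00 = 54.91 in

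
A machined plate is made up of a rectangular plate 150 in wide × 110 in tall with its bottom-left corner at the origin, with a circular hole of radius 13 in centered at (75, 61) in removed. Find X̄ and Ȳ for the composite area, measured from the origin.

X̄ = 75.00 in, Ȳ = 54.80 in

Part | A | x̄ᵢ | ȳᵢ | A·x̄ᵢ | A·ȳᵢ
plate | 16500.00 | 75.00 | 55.00 | 1237500.00 | 907500.00
hole | -530.93 | 75.00 | 61.00 | -39819.69 | -32386.68
Σ | 15969.07 |  |  | 1197680.31 | 875113.32
X̄ = 1197680.31 / 15969.07 = 75.00 in
Ȳ = 875113.32 / 15969.07 = 54.80 in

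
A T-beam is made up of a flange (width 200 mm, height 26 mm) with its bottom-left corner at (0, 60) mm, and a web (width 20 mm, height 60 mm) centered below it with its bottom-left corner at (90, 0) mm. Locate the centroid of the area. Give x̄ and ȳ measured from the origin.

web: A = 20 × 60 = 1200.00, centroid at (100.00, 30.00).
flange: A = 200 × 26 = 5200.00, centroid at (100.00, 73.00).
ΣA = 6400.00 mm²
ΣAx̄ = (1200.00)(100.00) + (5200.00)(100.00) = 640000.00 mm³
ΣAȳ = (1200.00)(30.00) + (5200.00)(73.00) = 415600.00 mm³
x̄ = 640000.00 / 6400.00 = 100.00 mm
ȳ = 415600.00 / 6400.00 = 64.94 mm

x̄ = 100.00 mm, ȳ = 64.94 mm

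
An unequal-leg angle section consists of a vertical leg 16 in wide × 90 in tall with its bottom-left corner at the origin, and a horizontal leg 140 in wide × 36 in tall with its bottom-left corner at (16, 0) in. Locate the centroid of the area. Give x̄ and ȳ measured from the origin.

vertical leg: A = 16 × 90 = 1440.00, centroid at (8.00, 45.00).
horizontal leg: A = 140 × 36 = 5040.00, centroid at (86.00, 18.00).
ΣA = 6480.00 in²
ΣAx̄ = (1440.00)(8.00) + (5040.00)(86.00) = 444960.00 in³
ΣAȳ = (1440.00)(45.00) + (5040.00)(18.00) = 155520.00 in³
x̄ = 444960.00 / 6480.00 = 68.67 in
ȳ = 155520.00 / 6480.00 = 24.00 in

x̄ = 68.67 in, ȳ = 24.00 in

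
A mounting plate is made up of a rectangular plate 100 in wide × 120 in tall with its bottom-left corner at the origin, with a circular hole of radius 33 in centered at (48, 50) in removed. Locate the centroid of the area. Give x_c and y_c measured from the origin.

x_c = 50.80 in, y_c = 63.99 in

Part | A | x̄ᵢ | ȳᵢ | A·x̄ᵢ | A·ȳᵢ
plate | 12000.00 | 50.00 | 60.00 | 600000.00 | 720000.00
hole | -3421.19 | 48.00 | 50.00 | -164217.33 | -171059.72
Σ | 8578.81 |  |  | 435782.67 | 548940.28
x_c = 435782.67 / 8578.81 = 50.80 in
y_c = 548940.28 / 8578.81 = 63.99 in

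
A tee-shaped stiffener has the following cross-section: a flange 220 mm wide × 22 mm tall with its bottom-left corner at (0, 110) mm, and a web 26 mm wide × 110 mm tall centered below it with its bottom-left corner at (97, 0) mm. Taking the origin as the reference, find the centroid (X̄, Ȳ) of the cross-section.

X̄ = 110.00 mm, Ȳ = 96.49 mm

web: A = 26 × 110 = 2860.00, centroid at (110.00, 55.00).
flange: A = 220 × 22 = 4840.00, centroid at (110.00, 121.00).
ΣA = 7700.00 mm²
ΣAX̄ = (2860.00)(110.00) + (4840.00)(110.00) = 847000.00 mm³
ΣAȲ = (2860.00)(55.00) + (4840.00)(121.00) = 742940.00 mm³
X̄ = 847000.00 / 7700.00 = 110.00 mm
Ȳ = 742940.00 / 7700.00 = 96.49 mm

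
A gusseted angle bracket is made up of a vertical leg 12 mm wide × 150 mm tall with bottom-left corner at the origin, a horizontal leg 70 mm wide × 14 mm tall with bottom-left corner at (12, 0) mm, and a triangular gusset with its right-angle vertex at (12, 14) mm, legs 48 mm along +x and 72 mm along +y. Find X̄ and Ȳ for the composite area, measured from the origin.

vertical leg: A = 12 × 150 = 1800.00, centroid at (6.00, 75.00).
horizontal leg: A = 70 × 14 = 980.00, centroid at (47.00, 7.00).
gusset: A = ½·48·72 = 1728.00, centroid at (28.00, 38.00).
ΣA = 4508.00 mm²
ΣAX̄ = (1800.00)(6.00) + (980.00)(47.00) + (1728.00)(28.00) = 105244.00 mm³
ΣAȲ = (1800.00)(75.00) + (980.00)(7.00) + (1728.00)(38.00) = 207524.00 mm³
X̄ = 105244.00 / 4508.00 = 23.35 mm
Ȳ = 207524.00 / 4508.00 = 46.03 mm

X̄ = 23.35 mm, Ȳ = 46.03 mm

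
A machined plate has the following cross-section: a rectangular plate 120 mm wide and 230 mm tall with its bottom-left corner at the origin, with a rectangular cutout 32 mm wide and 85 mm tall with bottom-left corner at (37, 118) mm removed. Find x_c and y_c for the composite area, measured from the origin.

x_c = 60.77 mm, y_c = 110.03 mm

plate: A = 120 × 230 = 27600.00, centroid at (60.00, 115.00).
hole: A = −(32 × 85) = -2720.00, centroid at (53.00, 160.50).
ΣA = 24880.00 mm²
ΣAx_c = (27600.00)(60.00) + (-2720.00)(53.00) = 1511840.00 mm³
ΣAy_c = (27600.00)(115.00) + (-2720.00)(160.50) = 2737440.00 mm³
x_c = 1511840.00 / 24880.00 = 60.77 mm
y_c = 2737440.00 / 24880.00 = 110.03 mm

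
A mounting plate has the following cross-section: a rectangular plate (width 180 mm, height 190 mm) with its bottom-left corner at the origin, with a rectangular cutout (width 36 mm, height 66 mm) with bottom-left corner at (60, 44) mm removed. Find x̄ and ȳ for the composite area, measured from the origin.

plate: A = 180 × 190 = 34200.00, centroid at (90.00, 95.00).
hole: A = −(36 × 66) = -2376.00, centroid at (78.00, 77.00).
ΣA = 31824.00 mm², ΣAx̄ = 2892672.00 mm³, ΣAȳ = 3066048.00 mm³.
x̄ = 2892672.00/31824.00 = 90.90 mm; ȳ = 3066048.00/31824.00 = 96.34 mm.

x̄ = 90.90 mm, ȳ = 96.34 mm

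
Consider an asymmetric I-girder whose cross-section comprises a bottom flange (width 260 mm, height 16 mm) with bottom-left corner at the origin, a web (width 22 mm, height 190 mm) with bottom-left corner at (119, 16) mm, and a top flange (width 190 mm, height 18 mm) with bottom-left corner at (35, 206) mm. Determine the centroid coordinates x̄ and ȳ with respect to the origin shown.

x̄ = 130.00 mm, ȳ = 104.81 mm

Part | A | x̄ᵢ | ȳᵢ | A·x̄ᵢ | A·ȳᵢ
bottom flange | 4160.00 | 130.00 | 8.00 | 540800.00 | 33280.00
web | 4180.00 | 130.00 | 111.00 | 543400.00 | 463980.00
top flange | 3420.00 | 130.00 | 215.00 | 444600.00 | 735300.00
Σ | 11760.00 |  |  | 1528800.00 | 1232560.00
x̄ = 1528800.00 / 11760.00 = 130.00 mm
ȳ = 1232560.00 / 11760.00 = 104.81 mm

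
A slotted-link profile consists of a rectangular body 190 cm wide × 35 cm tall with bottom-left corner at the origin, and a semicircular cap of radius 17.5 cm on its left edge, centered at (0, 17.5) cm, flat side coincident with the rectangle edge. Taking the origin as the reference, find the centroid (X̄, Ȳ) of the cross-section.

rectangular body: A = 190 × 35 = 6650.00, centroid at (95.00, 17.50).
semicircular end: A = ½π·17.5² = 481.06, centroid at (-7.43, 17.50).
ΣA = 7131.06 cm²
ΣAX̄ = (6650.00)(95.00) + (481.06)(-7.43) = 628177.08 cm³
ΣAȲ = (6650.00)(17.50) + (481.06)(17.50) = 124793.49 cm³
X̄ = 628177.08 / 7131.06 = 88.09 cm
Ȳ = 124793.49 / 7131.06 = 17.50 cm

X̄ = 88.09 cm, Ȳ = 17.50 cm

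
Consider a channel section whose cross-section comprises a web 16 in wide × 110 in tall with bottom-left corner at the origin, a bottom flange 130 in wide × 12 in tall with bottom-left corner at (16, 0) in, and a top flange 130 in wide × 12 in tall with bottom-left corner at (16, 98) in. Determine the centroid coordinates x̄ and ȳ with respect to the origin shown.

web: A = 16 × 110 = 1760.00, centroid at (8.00, 55.00).
bottom flange: A = 130 × 12 = 1560.00, centroid at (81.00, 6.00).
top flange: A = 130 × 12 = 1560.00, centroid at (81.00, 104.00).
ΣA = 4880.00 in²
ΣAx̄ = (1760.00)(8.00) + (1560.00)(81.00) + (1560.00)(81.00) = 266800.00 in³
ΣAȳ = (1760.00)(55.00) + (1560.00)(6.00) + (1560.00)(104.00) = 268400.00 in³
x̄ = 266800.00 / 4880.00 = 54.67 in
ȳ = 268400.00 / 4880.00 = 55.00 in

x̄ = 54.67 in, ȳ = 55.00 in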